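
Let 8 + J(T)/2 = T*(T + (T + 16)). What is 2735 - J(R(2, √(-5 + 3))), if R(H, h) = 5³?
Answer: -63749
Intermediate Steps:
R(H, h) = 125
J(T) = -16 + 2*T*(16 + 2*T) (J(T) = -16 + 2*(T*(T + (T + 16))) = -16 + 2*(T*(T + (16 + T))) = -16 + 2*(T*(16 + 2*T)) = -16 + 2*T*(16 + 2*T))
2735 - J(R(2, √(-5 + 3))) = 2735 - (-16 + 4*125² + 32*125) = 2735 - (-16 + 4*15625 + 4000) = 2735 - (-16 + 62500 + 4000) = 2735 - 1*66484 = 2735 - 66484 = -63749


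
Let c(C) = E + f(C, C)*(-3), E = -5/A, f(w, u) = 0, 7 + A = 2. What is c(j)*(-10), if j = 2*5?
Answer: -10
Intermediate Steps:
A = -5 (A = -7 + 2 = -5)
E = 1 (E = -5/(-5) = -5*(-⅕) = 1)
j = 10
c(C) = 1 (c(C) = 1 + 0*(-3) = 1 + 0 = 1)
c(j)*(-10) = 1*(-10) = -10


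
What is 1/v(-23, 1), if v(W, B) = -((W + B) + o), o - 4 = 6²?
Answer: -1/18 ≈ -0.055556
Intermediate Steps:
o = 40 (o = 4 + 6² = 4 + 36 = 40)
v(W, B) = -40 - B - W (v(W, B) = -((W + B) + 40) = -((B + W) + 40) = -(40 + B + W) = -40 - B - W)
1/v(-23, 1) = 1/(-40 - 1*1 - 1*(-23)) = 1/(-40 - 1 + 23) = 1/(-18) = -1/18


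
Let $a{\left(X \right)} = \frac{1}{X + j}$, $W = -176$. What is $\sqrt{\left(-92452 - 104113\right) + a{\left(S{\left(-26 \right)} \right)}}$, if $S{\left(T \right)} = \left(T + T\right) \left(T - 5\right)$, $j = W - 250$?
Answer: $\frac{i \sqrt{276487541554}}{1186} \approx 443.36 i$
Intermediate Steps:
$j = -426$ ($j = -176 - 250 = -426$)
$S{\left(T \right)} = 2 T \left(-5 + T\right)$
$a{\left(X \right)} = \frac{1}{-426 + X}$ ($a{\left(X \right)} = \frac{1}{X - 426} = \frac{1}{-426 + X}$)
$\sqrt{\left(-92452 - 104113\right) + a{\left(S{\left(-26 \right)} \right)}} = \sqrt{\left(-92452 - 104113\right) + \frac{1}{-426 + 2 \left(-26\right) \left(-5 - 26\right)}} = \sqrt{-196565 + \frac{1}{-426 + 2 \left(-26\right) \left(-31\right)}} = \sqrt{-196565 + \frac{1}{-426 + 1612}} = \sqrt{-196565 + \frac{1}{1186}} = \sqrt{- \frac{233126089}{1186}} = \frac{i \sqrt{276487541554}}{1186}$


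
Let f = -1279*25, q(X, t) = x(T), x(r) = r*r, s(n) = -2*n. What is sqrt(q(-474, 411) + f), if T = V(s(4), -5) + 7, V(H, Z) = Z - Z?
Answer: I*sqrt(31926) ≈ 178.68*I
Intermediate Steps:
V(H, Z) = 0
T = 7 (T = 0 + 7 = 7)
x(r) = r**2
q(X, t) = 49 (q(X, t) = 7**2 = 49)
f = -31975
sqrt(q(-474, 411) + f) = sqrt(49 - 31975) = sqrt(-31926) = I*sqrt(31926)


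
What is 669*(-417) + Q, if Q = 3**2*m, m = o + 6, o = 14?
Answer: -278793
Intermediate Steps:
m = 20 (m = 14 + 6 = 20)
Q = 180 (Q = 3**2*20 = 9*20 = 180)
669*(-417) + Q = 669*(-417) + 180 = -278973 + 180 = -278793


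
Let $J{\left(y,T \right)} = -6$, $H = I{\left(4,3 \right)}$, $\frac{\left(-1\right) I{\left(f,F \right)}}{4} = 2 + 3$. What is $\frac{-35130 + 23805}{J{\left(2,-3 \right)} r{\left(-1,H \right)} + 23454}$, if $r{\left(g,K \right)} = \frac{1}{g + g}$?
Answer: $- \frac{3775}{7819} \approx -0.4828$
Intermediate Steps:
$I{\left(f,F \right)} = -20$ ($I{\left(f,F \right)} = - 4 \left(2 + 3\right) = \left(-4\right) 5 = -20$)
$H = -20$
$r{\left(g,K \right)} = \frac{1}{2 g}$
$\frac{-35130 + 23805}{J{\left(2,-3 \right)} r{\left(-1,H \right)} + 23454} = \frac{-35130 + 23805}{- 6 \frac{1}{2 \left(-1\right)} + 23454} = - \frac{11325}{- 6 \cdot \frac{1}{2} \left(-1\right) + 23454} = - \frac{11325}{\left(-6\right) \left(- \frac{1}{2}\right) + 23454} = - \frac{11325}{3 + 23454} = - \frac{11325}{23457} = \left(-11325\right) \frac{1}{23457} = - \frac{3775}{7819}$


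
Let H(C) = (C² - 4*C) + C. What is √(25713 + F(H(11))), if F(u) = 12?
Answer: 35*√21 ≈ 160.39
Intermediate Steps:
H(C) = C² - 3*C
√(25713 + F(H(11))) = √(25713 + 12) = √25725 = 35*√21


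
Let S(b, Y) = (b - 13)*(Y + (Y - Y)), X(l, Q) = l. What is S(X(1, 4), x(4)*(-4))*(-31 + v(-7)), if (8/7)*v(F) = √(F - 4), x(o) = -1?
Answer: 1488 - 42*I*√11 ≈ 1488.0 - 139.3*I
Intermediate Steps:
v(F) = 7*√(-4 + F)/8 (v(F) = 7*√(F - 4)/8 = 7*√(-4 + F)/8)
S(b, Y) = Y*(-13 + b) (S(b, Y) = (-13 + b)*(Y + 0) = (-13 + b)*Y = Y*(-13 + b))
S(X(1, 4), x(4)*(-4))*(-31 + v(-7)) = ((-1*(-4))*(-13 + 1))*(-31 + 7*√(-4 - 7)/8) = (4*(-12))*(-31 + 7*√(-11)/8) = -48*(-31 + 7*(I*√11)/8) = -48*(-31 + 7*I*√11/8) = 1488 - 42*I*√11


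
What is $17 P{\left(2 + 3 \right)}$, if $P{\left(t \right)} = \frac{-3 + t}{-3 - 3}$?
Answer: $- \frac{17}{3} \approx -5.6667$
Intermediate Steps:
$P{\left(t \right)} = \frac{1}{2} - \frac{t}{6}$ ($P{\left(t \right)} = \frac{-3 + t}{-6} = \left(-3 + t\right) \left(- \frac{1}{6}\right) = \frac{1}{2} - \frac{t}{6}$)
$17 P{\left(2 + 3 \right)} = 17 \left(\frac{1}{2} - \frac{2 + 3}{6}\right) = 17 \left(\frac{1}{2} - \frac{5}{6}\right) = 17 \left(- \frac{1}{3}\right) = - \frac{17}{3}$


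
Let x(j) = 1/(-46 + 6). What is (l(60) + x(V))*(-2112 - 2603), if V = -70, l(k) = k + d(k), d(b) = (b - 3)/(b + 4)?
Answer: -18366811/64 ≈ -2.8698e+5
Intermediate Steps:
d(b) = (-3 + b)/(4 + b)
l(k) = k + (-3 + k)/(4 + k)
x(j) = -1/40 (x(j) = 1/(-40) = -1/40)
(l(60) + x(V))*(-2112 - 2603) = ((-3 + 60 + 60*(4 + 60))/(4 + 60) - 1/40)*(-2112 - 2603) = ((-3 + 60 + 60*64)/64 - 1/40)*(-4715) = ((-3 + 60 + 3840)/64 - 1/40)*(-4715) = ((1/64)*3897 - 1/40)*(-4715) = (3897/64 - 1/40)*(-4715) = (19477/320)*(-4715) = -18366811/64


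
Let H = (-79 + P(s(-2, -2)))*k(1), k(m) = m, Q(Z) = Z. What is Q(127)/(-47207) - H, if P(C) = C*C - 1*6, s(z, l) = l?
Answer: 3823640/47207 ≈ 80.997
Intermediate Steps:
P(C) = -6 + C**2 (P(C) = C**2 - 6 = -6 + C**2)
H = -81 (H = (-79 + (-6 + (-2)**2))*1 = (-79 + (-6 + 4))*1 = (-79 - 2)*1 = -81*1 = -81)
Q(127)/(-47207) - H = 127/(-47207) - 1*(-81) = 127*(-1/47207) + 81 = -127/47207 + 81 = 3823640/47207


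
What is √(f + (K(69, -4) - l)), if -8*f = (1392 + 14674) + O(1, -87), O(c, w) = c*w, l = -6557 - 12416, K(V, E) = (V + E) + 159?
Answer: √275194/4 ≈ 131.15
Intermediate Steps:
K(V, E) = 159 + E + V (K(V, E) = (E + V) + 159 = 159 + E + V)
l = -18973
f = -15979/8 (f = -((1392 + 14674) + 1*(-87))/8 = -(16066 - 87)/8 = -⅛*15979 = -15979/8 ≈ -1997.4)
√(f + (K(69, -4) - l)) = √(-15979/8 + ((159 - 4 + 69) - 1*(-18973))) = √(-15979/8 + (224 + 18973)) = √(-15979/8 + 19197) = √(137597/8) = √275194/4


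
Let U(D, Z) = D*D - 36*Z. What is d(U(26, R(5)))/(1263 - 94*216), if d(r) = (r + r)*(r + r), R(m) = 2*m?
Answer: -399424/19041 ≈ -20.977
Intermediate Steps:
U(D, Z) = D² - 36*Z
d(r) = 4*r² (d(r) = (2*r)*(2*r) = 4*r²)
d(U(26, R(5)))/(1263 - 94*216) = (4*(26² - 72*5)²)/(1263 - 94*216) = (4*(676 - 36*10)²)/(1263 - 20304) = (4*(676 - 360)²)/(-19041) = (4*316²)*(-1/19041) = (4*99856)*(-1/19041) = 399424*(-1/19041) = -399424/19041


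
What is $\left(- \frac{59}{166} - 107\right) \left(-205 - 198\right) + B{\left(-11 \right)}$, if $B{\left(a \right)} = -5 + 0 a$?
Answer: $\frac{7181033}{166} \approx 43259.0$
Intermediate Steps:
$B{\left(a \right)} = -5$ ($B{\left(a \right)} = -5 + 0 = -5$)
$\left(- \frac{59}{166} - 107\right) \left(-205 - 198\right) + B{\left(-11 \right)} = \left(- \frac{59}{166} - 107\right) \left(-205 - 198\right) - 5 = \left(\left(-59\right) \frac{1}{166} - 107\right) \left(-205 - 198\right) - 5 = \left(- \frac{59}{166} - 107\right) \left(-403\right) - 5 = \left(- \frac{17821}{166}\right) \left(-403\right) - 5 = \frac{7181863}{166} - 5 = \frac{7181033}{166}$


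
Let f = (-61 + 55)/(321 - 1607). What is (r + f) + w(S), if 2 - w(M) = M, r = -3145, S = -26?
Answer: -2004228/643 ≈ -3117.0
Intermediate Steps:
w(M) = 2 - M
f = 3/643 (f = -6/(-1286) = -6*(-1/1286) = 3/643 ≈ 0.0046656)
(r + f) + w(S) = (-3145 + 3/643) + (2 - 1*(-26)) = -2022232/643 + (2 + 26) = -2022232/643 + 28 = -2004228/643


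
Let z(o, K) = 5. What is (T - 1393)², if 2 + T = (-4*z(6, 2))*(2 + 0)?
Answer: 2059225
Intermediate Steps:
T = -42 (T = -2 + (-4*5)*(2 + 0) = -2 - 20*2 = -2 - 40 = -42)
(T - 1393)² = (-42 - 1393)² = (-1435)² = 2059225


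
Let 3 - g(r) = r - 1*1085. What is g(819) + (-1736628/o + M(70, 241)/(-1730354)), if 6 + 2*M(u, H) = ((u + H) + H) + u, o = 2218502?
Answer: 257407467576631/959698452427 ≈ 268.22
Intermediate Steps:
g(r) = 1088 - r (g(r) = 3 - (r - 1*1085) = 3 - (r - 1085) = 3 - (-1085 + r) = 3 + (1085 - r) = 1088 - r)
M(u, H) = -3 + H + u (M(u, H) = -3 + (((u + H) + H) + u)/2 = -3 + (((H + u) + H) + u)/2 = -3 + ((u + 2*H) + u)/2 = -3 + (2*H + 2*u)/2 = -3 + (H + u) = -3 + H + u)
g(819) + (-1736628/o + M(70, 241)/(-1730354)) = (1088 - 1*819) + (-1736628/2218502 + (-3 + 241 + 70)/(-1730354)) = (1088 - 819) + (-1736628*1/2218502 + 308*(-1/1730354)) = 269 + (-868314/1109251 - 154/865177) = 269 - 751416126232/959698452427 = 257407467576631/959698452427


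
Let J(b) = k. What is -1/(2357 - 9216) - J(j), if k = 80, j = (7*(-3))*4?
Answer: -548719/6859 ≈ -80.000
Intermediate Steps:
j = -84 (j = -21*4 = -84)
J(b) = 80
-1/(2357 - 9216) - J(j) = -1/(2357 - 9216) - 1*80 = -1/(-6859) - 80 = -1*(-1/6859) - 80 = 1/6859 - 80 = -548719/6859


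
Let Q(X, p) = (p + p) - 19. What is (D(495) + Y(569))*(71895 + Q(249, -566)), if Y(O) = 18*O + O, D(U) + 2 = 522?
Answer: 801600264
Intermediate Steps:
D(U) = 520 (D(U) = -2 + 522 = 520)
Q(X, p) = -19 + 2*p (Q(X, p) = 2*p - 19 = -19 + 2*p)
Y(O) = 19*O
(D(495) + Y(569))*(71895 + Q(249, -566)) = (520 + 19*569)*(71895 + (-19 + 2*(-566))) = (520 + 10811)*(71895 + (-19 - 1132)) = 11331*(71895 - 1151) = 11331*70744 = 801600264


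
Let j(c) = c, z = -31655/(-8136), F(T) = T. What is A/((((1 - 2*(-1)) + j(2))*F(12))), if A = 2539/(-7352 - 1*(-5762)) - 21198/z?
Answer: -54860557513/603977400 ≈ -90.832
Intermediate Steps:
z = 31655/8136 (z = -31655*(-1/8136) = 31655/8136 ≈ 3.8907)
A = -54860557513/10066290 (A = 2539/(-7352 - 1*(-5762)) - 21198/31655/8136 = 2539/(-7352 + 5762) - 21198*8136/31655 = 2539/(-1590) - 172466928/31655 = 2539*(-1/1590) - 172466928/31655 = -2539/1590 - 172466928/31655 = -54860557513/10066290 ≈ -5449.9)
A/((((1 - 2*(-1)) + j(2))*F(12))) = -54860557513*1/(12*((1 - 2*(-1)) + 2))/10066290 = -54860557513*1/(12*((1 + 2) + 2))/10066290 = -54860557513*1/(12*(3 + 2))/10066290 = -54860557513/(10066290*(5*12)) = -54860557513/10066290/60 = -54860557513/10066290*1/60 = -54860557513/603977400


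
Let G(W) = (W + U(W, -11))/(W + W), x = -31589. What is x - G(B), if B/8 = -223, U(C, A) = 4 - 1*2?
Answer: -56355667/1784 ≈ -31590.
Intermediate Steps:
U(C, A) = 2 (U(C, A) = 4 - 2 = 2)
B = -1784 (B = 8*(-223) = -1784)
G(W) = (2 + W)/(2*W) (G(W) = (W + 2)/(W + W) = (2 + W)/((2*W)) = (2 + W)*(1/(2*W)) = (2 + W)/(2*W))
x - G(B) = -31589 - (2 - 1784)/(2*(-1784)) = -31589 - (-1)*(-1782)/(2*1784) = -31589 - 1*891/1784 = -31589 - 891/1784 = -56355667/1784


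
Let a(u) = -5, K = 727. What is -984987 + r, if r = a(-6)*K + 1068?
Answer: -987554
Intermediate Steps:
r = -2567 (r = -5*727 + 1068 = -3635 + 1068 = -2567)
-984987 + r = -984987 - 2567 = -987554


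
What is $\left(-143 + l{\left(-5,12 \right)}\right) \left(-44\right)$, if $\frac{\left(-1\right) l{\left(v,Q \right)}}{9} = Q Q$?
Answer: $63316$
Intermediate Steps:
$l{\left(v,Q \right)} = - 9 Q^{2}$ ($l{\left(v,Q \right)} = - 9 Q Q = - 9 Q^{2}$)
$\left(-143 + l{\left(-5,12 \right)}\right) \left(-44\right) = \left(-143 - 9 \cdot 12^{2}\right) \left(-44\right) = \left(-143 - 1296\right) \left(-44\right) = \left(-1439\right) \left(-44\right) = 63316$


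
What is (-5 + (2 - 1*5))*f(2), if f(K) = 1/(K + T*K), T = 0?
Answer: -4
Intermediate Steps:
f(K) = 1/K (f(K) = 1/(K + 0*K) = 1/(K + 0) = 1/K)
(-5 + (2 - 1*5))*f(2) = (-5 + (2 - 1*5))/2 = (-5 + (2 - 5))*(½) = (-5 - 3)*(½) = -8*½ = -4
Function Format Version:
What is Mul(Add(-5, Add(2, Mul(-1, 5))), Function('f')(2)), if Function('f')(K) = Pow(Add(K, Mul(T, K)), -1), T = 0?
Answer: -4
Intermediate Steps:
Function('f')(K) = Pow(K, -1) (Function('f')(K) = Pow(Add(K, Mul(0, K)), -1) = Pow(Add(K, 0), -1) = Pow(K, -1))
Mul(Add(-5, Add(2, Mul(-1, 5))), Function('f')(2)) = Mul(Add(-5, Add(2, Mul(-1, 5))), Pow(2, -1)) = Mul(Add(-5, Add(2, -5)), Rational(1, 2)) = Mul(Add(-5, -3), Rational(1, 2)) = Mul(-8, Rational(1, 2)) = -4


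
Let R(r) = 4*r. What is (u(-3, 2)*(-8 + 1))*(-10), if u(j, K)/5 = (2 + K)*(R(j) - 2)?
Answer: -19600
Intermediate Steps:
u(j, K) = 5*(-2 + 4*j)*(2 + K) (u(j, K) = 5*((2 + K)*(4*j - 2)) = 5*((2 + K)*(-2 + 4*j)) = 5*((-2 + 4*j)*(2 + K)) = 5*(-2 + 4*j)*(2 + K))
(u(-3, 2)*(-8 + 1))*(-10) = ((-20 - 10*2 + 40*(-3) + 20*2*(-3))*(-8 + 1))*(-10) = ((-20 - 20 - 120 - 120)*(-7))*(-10) = -280*(-7)*(-10) = 1960*(-10) = -19600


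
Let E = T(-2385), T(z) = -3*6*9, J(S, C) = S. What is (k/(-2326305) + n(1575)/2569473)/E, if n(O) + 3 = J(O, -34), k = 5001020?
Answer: 142736987900/10759280197077 ≈ 0.013266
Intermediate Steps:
n(O) = -3 + O
T(z) = -162 (T(z) = -18*9 = -162)
E = -162
(k/(-2326305) + n(1575)/2569473)/E = (5001020/(-2326305) + (-3 + 1575)/2569473)/(-162) = (5001020*(-1/2326305) + 1572*(1/2569473))*(-1/162) = (-1000204/465261 + 524/856491)*(-1/162) = -285473975800/132830619717*(-1/162) = 142736987900/10759280197077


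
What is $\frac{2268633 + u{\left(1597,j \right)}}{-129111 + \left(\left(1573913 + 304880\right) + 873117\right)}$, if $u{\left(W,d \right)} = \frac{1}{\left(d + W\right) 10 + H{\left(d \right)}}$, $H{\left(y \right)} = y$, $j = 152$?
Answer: $\frac{40023223387}{46271419958} \approx 0.86497$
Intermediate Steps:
$u{\left(W,d \right)} = \frac{1}{10 W + 11 d}$ ($u{\left(W,d \right)} = \frac{1}{\left(d + W\right) 10 + d} = \frac{1}{\left(W + d\right) 10 + d} = \frac{1}{\left(10 W + 10 d\right) + d} = \frac{1}{10 W + 11 d}$)
$\frac{2268633 + u{\left(1597,j \right)}}{-129111 + \left(\left(1573913 + 304880\right) + 873117\right)} = \frac{2268633 + \frac{1}{10 \cdot 1597 + 11 \cdot 152}}{-129111 + \left(\left(1573913 + 304880\right) + 873117\right)} = \frac{2268633 + \frac{1}{15970 + 1672}}{-129111 + \left(1878793 + 873117\right)} = \frac{2268633 + \frac{1}{17642}}{-129111 + 2751910} = \frac{2268633 + \frac{1}{17642}}{2622799} = \frac{40023223387}{17642} \cdot \frac{1}{2622799} = \frac{40023223387}{46271419958}$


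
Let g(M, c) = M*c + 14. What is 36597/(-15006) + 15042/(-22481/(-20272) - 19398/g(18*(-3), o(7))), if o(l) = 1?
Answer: 7025327549777/246433218874 ≈ 28.508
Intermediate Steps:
g(M, c) = 14 + M*c
36597/(-15006) + 15042/(-22481/(-20272) - 19398/g(18*(-3), o(7))) = 36597/(-15006) + 15042/(-22481/(-20272) - 19398/(14 + (18*(-3))*1)) = 36597*(-1/15006) + 15042/(-22481*(-1/20272) - 19398/(14 - 54*1)) = -12199/5002 + 15042/(22481/20272 - 19398/(14 - 54)) = -12199/5002 + 15042/(22481/20272 - 19398/(-40)) = -12199/5002 + 15042/(22481/20272 - 19398*(-1/40)) = -12199/5002 + 15042/(22481/20272 + 9699/20) = -12199/5002 + 15042/(49266937/101360) = -12199/5002 + 15042*(101360/49266937) = -12199/5002 + 1524657120/49266937 = 7025327549777/246433218874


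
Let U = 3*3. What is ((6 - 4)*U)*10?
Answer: 180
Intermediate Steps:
U = 9
((6 - 4)*U)*10 = ((6 - 4)*9)*10 = (2*9)*10 = 18*10 = 180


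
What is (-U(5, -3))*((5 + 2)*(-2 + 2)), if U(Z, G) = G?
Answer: 0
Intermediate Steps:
(-U(5, -3))*((5 + 2)*(-2 + 2)) = (-1*(-3))*((5 + 2)*(-2 + 2)) = 3*(7*0) = 3*0 = 0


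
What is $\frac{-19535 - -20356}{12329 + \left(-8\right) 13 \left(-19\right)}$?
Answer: $\frac{821}{14305} \approx 0.057393$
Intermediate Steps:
$\frac{-19535 - -20356}{12329 + \left(-8\right) 13 \left(-19\right)} = \frac{-19535 + 20356}{12329 - -1976} = \frac{821}{12329 + 1976} = \frac{821}{14305}$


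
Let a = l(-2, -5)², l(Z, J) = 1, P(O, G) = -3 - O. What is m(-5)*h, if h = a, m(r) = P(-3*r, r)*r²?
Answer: -450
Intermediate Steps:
m(r) = r²*(-3 + 3*r) (m(r) = (-3 - (-3)*r)*r² = (-3 + 3*r)*r² = r²*(-3 + 3*r))
a = 1 (a = 1² = 1)
h = 1
m(-5)*h = (3*(-5)²*(-1 - 5))*1 = (3*25*(-6))*1 = -450*1 = -450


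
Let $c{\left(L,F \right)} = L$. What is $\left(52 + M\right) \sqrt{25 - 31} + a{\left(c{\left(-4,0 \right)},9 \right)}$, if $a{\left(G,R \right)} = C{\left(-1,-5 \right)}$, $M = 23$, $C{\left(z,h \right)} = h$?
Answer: $-5 + 75 i \sqrt{6} \approx -5.0 + 183.71 i$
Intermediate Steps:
$a{\left(G,R \right)} = -5$
$\left(52 + M\right) \sqrt{25 - 31} + a{\left(c{\left(-4,0 \right)},9 \right)} = \left(52 + 23\right) \sqrt{25 - 31} - 5 = 75 \sqrt{-6} - 5 = 75 i \sqrt{6} - 5 = -5 + 75 i \sqrt{6}$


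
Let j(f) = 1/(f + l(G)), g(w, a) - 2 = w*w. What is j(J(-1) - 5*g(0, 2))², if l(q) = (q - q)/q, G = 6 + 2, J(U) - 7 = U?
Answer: 1/16 ≈ 0.062500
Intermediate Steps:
J(U) = 7 + U
g(w, a) = 2 + w² (g(w, a) = 2 + w*w = 2 + w²)
G = 8
l(q) = 0 (l(q) = 0/q = 0)
j(f) = 1/f (j(f) = 1/(f + 0) = 1/f)
j(J(-1) - 5*g(0, 2))² = (1/((7 - 1) - 5*(2 + 0²)))² = (1/(6 - 5*(2 + 0)))² = (1/(6 - 5*2))² = (1/(6 - 10))² = (1/(-4))² = (-¼)² = 1/16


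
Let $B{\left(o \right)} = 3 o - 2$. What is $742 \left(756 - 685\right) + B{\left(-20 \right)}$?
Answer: $52620$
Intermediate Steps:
$B{\left(o \right)} = -2 + 3 o$
$742 \left(756 - 685\right) + B{\left(-20 \right)} = 742 \left(756 - 685\right) + \left(-2 + 3 \left(-20\right)\right) = 742 \left(756 - 685\right) - 62 = 742 \cdot 71 - 62 = 52682 - 62 = 52620$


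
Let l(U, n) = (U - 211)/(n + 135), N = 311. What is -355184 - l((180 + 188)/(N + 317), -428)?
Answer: -16338852219/46001 ≈ -3.5518e+5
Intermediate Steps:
l(U, n) = (-211 + U)/(135 + n)
-355184 - l((180 + 188)/(N + 317), -428) = -355184 - (-211 + (180 + 188)/(311 + 317))/(135 - 428) = -355184 - (-211 + 368/628)/(-293) = -355184 - (-1)*(-211 + 368*(1/628))/293 = -355184 - (-1)*(-211 + 92/157)/293 = -355184 - (-1)*(-33035)/(293*157) = -355184 - 1*33035/46001 = -355184 - 33035/46001 = -16338852219/46001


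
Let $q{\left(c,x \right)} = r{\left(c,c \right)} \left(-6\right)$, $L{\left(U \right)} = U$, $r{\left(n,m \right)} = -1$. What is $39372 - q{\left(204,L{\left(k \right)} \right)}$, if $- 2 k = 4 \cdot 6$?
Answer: $39366$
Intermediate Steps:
$k = -12$ ($k = - \frac{4 \cdot 6}{2} = \left(- \frac{1}{2}\right) 24 = -12$)
$q{\left(c,x \right)} = 6$ ($q{\left(c,x \right)} = \left(-1\right) \left(-6\right) = 6$)
$39372 - q{\left(204,L{\left(k \right)} \right)} = 39372 - 6 = 39366$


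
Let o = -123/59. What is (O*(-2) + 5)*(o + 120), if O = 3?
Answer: -6957/59 ≈ -117.92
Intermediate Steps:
o = -123/59 (o = -123*1/59 = -123/59 ≈ -2.0847)
(O*(-2) + 5)*(o + 120) = (3*(-2) + 5)*(-123/59 + 120) = (-6 + 5)*(6957/59) = -1*6957/59 = -6957/59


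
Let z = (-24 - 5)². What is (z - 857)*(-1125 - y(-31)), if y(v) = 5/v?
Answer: 557920/31 ≈ 17997.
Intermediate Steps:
z = 841 (z = (-29)² = 841)
(z - 857)*(-1125 - y(-31)) = (841 - 857)*(-1125 - 5/(-31)) = -16*(-1125 - 5*(-1)/31) = -16*(-1125 - 1*(-5/31)) = -16*(-1125 + 5/31) = -16*(-34870/31) = 557920/31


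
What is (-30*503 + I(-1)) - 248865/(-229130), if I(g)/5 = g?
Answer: -691693697/45826 ≈ -15094.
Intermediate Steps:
I(g) = 5*g
(-30*503 + I(-1)) - 248865/(-229130) = (-30*503 + 5*(-1)) - 248865/(-229130) = (-15090 - 5) - 248865*(-1/229130) = -15095 + 49773/45826 = -691693697/45826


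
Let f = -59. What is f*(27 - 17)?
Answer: -590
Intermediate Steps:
f*(27 - 17) = -59*(27 - 17) = -59*10 = -590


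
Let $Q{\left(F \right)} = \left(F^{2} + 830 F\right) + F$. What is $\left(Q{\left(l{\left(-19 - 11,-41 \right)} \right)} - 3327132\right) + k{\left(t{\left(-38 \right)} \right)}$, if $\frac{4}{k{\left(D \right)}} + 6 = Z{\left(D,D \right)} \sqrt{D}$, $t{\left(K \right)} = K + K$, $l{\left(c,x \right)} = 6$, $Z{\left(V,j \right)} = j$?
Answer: $\frac{4 \left(- 63120090 \sqrt{19} + 2491583 i\right)}{- 3 i + 76 \sqrt{19}} \approx -3.3221 \cdot 10^{6} + 0.0060349 i$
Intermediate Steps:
$Q{\left(F \right)} = F^{2} + 831 F$
$t{\left(K \right)} = 2 K$
$k{\left(D \right)} = \frac{4}{-6 + D^{\frac{3}{2}}}$ ($k{\left(D \right)} = \frac{4}{-6 + D \sqrt{D}} = \frac{4}{-6 + D^{\frac{3}{2}}}$)
$\left(Q{\left(l{\left(-19 - 11,-41 \right)} \right)} - 3327132\right) + k{\left(t{\left(-38 \right)} \right)} = \left(6 \left(831 + 6\right) - 3327132\right) + \frac{4}{-6 + \left(2 \left(-38\right)\right)^{\frac{3}{2}}} = \left(6 \cdot 837 - 3327132\right) + \frac{4}{-6 + \left(-76\right)^{\frac{3}{2}}} = \left(5022 - 3327132\right) + \frac{4}{-6 - 152 i \sqrt{19}} = -3322110 + \frac{4}{-6 - 152 i \sqrt{19}}$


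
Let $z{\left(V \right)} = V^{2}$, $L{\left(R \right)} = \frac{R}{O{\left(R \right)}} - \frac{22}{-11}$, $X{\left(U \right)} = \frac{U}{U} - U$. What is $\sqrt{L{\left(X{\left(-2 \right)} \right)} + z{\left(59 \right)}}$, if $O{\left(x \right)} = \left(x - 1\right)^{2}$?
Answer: $\frac{\sqrt{13935}}{2} \approx 59.023$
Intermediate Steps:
$O{\left(x \right)} = \left(-1 + x\right)^{2}$
$X{\left(U \right)} = 1 - U$
$L{\left(R \right)} = 2 + \frac{R}{\left(-1 + R\right)^{2}}$ ($L{\left(R \right)} = \frac{R}{\left(-1 + R\right)^{2}} - \frac{22}{-11} = \frac{R}{\left(-1 + R\right)^{2}} - -2 = \frac{R}{\left(-1 + R\right)^{2}} + 2 = 2 + \frac{R}{\left(-1 + R\right)^{2}}$)
$\sqrt{L{\left(X{\left(-2 \right)} \right)} + z{\left(59 \right)}} = \sqrt{\left(2 + \frac{1 - -2}{\left(-1 + \left(1 - -2\right)\right)^{2}}\right) + 59^{2}} = \sqrt{\left(2 + \frac{1 + 2}{\left(-1 + \left(1 + 2\right)\right)^{2}}\right) + 3481} = \sqrt{\left(2 + \frac{3}{\left(-1 + 3\right)^{2}}\right) + 3481} = \sqrt{\left(2 + \frac{3}{4}\right) + 3481} = \sqrt{\frac{11}{4} + 3481} = \sqrt{\frac{13935}{4}} = \frac{\sqrt{13935}}{2}$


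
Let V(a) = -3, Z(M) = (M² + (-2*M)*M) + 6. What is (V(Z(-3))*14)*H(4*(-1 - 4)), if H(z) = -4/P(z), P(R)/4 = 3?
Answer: 14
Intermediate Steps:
P(R) = 12 (P(R) = 4*3 = 12)
Z(M) = 6 - M² (Z(M) = (M² - 2*M²) + 6 = -M² + 6 = 6 - M²)
H(z) = -⅓ (H(z) = -4/12 = -4*1/12 = -⅓)
(V(Z(-3))*14)*H(4*(-1 - 4)) = -3*14*(-⅓) = -42*(-⅓) = 14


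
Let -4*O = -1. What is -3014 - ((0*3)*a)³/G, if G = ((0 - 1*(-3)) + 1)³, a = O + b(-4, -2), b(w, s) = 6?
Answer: -3014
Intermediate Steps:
O = ¼ (O = -¼*(-1) = ¼ ≈ 0.25000)
a = 25/4 (a = ¼ + 6 = 25/4 ≈ 6.2500)
G = 64 (G = ((0 + 3) + 1)³ = (3 + 1)³ = 4³ = 64)
-3014 - ((0*3)*a)³/G = -3014 - ((0*3)*(25/4))³/64 = -3014 - (0*(25/4))³/64 = -3014 - 0³/64 = -3014 - 0/64 = -3014 - 1*0 = -3014 + 0 = -3014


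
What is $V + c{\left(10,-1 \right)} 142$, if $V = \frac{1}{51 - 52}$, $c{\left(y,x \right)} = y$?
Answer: $1419$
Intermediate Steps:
$V = -1$ ($V = \frac{1}{-1} = -1$)
$V + c{\left(10,-1 \right)} 142 = -1 + 10 \cdot 142 = -1 + 1420 = 1419$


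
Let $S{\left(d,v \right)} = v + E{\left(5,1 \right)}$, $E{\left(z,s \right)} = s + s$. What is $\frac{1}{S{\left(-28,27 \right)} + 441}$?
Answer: $\frac{1}{470} \approx 0.0021277$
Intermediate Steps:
$E{\left(z,s \right)} = 2 s$
$S{\left(d,v \right)} = 2 + v$ ($S{\left(d,v \right)} = v + 2 \cdot 1 = v + 2 = 2 + v$)
$\frac{1}{S{\left(-28,27 \right)} + 441} = \frac{1}{\left(2 + 27\right) + 441} = \frac{1}{29 + 441} = \frac{1}{470}$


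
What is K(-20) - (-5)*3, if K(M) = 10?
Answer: 25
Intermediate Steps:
K(-20) - (-5)*3 = 10 - (-5)*3 = 10 - 1*(-15) = 10 + 15 = 25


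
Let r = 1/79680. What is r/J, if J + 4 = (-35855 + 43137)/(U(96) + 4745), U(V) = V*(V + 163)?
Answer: -29609/8856750720 ≈ -3.3431e-6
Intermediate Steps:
U(V) = V*(163 + V)
J = -111154/29609 (J = -4 + (-35855 + 43137)/(96*(163 + 96) + 4745) = -4 + 7282/(96*259 + 4745) = -4 + 7282/(24864 + 4745) = -4 + 7282/29609 = -111154/29609 ≈ -3.7541)
r = 1/79680 ≈ 1.2550e-5
r/J = 1/(79680*(-111154/29609)) = (1/79680)*(-29609/111154) = -29609/8856750720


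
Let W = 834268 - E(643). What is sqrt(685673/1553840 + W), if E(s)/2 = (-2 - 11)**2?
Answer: 3*sqrt(13982342291280155)/388460 ≈ 913.20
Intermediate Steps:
E(s) = 338 (E(s) = 2*(-2 - 11)**2 = 2*(-13)**2 = 2*169 = 338)
W = 833930 (W = 834268 - 1*338 = 834268 - 338 = 833930)
sqrt(685673/1553840 + W) = sqrt(685673/1553840 + 833930) = sqrt(1295794476873/1553840) = 3*sqrt(13982342291280155)/388460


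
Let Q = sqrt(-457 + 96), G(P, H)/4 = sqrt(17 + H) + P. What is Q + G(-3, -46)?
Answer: -12 + 19*I + 4*I*sqrt(29) ≈ -12.0 + 40.541*I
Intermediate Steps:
G(P, H) = 4*P + 4*sqrt(17 + H) (G(P, H) = 4*(sqrt(17 + H) + P) = 4*(P + sqrt(17 + H)) = 4*P + 4*sqrt(17 + H))
Q = 19*I (Q = sqrt(-361) = 19*I ≈ 19.0*I)
Q + G(-3, -46) = 19*I + (4*(-3) + 4*sqrt(17 - 46)) = 19*I + (-12 + 4*sqrt(-29)) = 19*I + (-12 + 4*(I*sqrt(29))) = 19*I + (-12 + 4*I*sqrt(29)) = -12 + 19*I + 4*I*sqrt(29)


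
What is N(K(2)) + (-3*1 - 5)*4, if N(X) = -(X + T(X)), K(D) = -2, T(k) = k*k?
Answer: -34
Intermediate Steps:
T(k) = k**2
N(X) = -X - X**2 (N(X) = -(X + X**2) = -X - X**2)
N(K(2)) + (-3*1 - 5)*4 = -2*(-1 - 1*(-2)) + (-3*1 - 5)*4 = -2*(-1 + 2) + (-3 - 5)*4 = -2*1 - 8*4 = -2 - 32 = -34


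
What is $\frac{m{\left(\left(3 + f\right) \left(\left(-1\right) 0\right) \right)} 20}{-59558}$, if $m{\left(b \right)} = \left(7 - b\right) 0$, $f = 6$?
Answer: $0$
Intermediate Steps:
$m{\left(b \right)} = 0$
$\frac{m{\left(\left(3 + f\right) \left(\left(-1\right) 0\right) \right)} 20}{-59558} = \frac{0 \cdot 20}{-59558} = 0 \left(- \frac{1}{59558}\right) = 0$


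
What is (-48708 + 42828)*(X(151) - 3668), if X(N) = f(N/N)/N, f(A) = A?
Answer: 3256737960/151 ≈ 2.1568e+7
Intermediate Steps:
X(N) = 1/N (X(N) = (N/N)/N = 1/N)
(-48708 + 42828)*(X(151) - 3668) = (-48708 + 42828)*(1/151 - 3668) = -5880*(1/151 - 3668) = -5880*(-553867/151) = 3256737960/151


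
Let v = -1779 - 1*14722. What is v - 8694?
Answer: -25195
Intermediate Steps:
v = -16501 (v = -1779 - 14722 = -16501)
v - 8694 = -16501 - 8694 = -25195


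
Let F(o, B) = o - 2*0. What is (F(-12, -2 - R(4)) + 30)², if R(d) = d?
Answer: 324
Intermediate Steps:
F(o, B) = o (F(o, B) = o + 0 = o)
(F(-12, -2 - R(4)) + 30)² = (-12 + 30)² = 18² = 324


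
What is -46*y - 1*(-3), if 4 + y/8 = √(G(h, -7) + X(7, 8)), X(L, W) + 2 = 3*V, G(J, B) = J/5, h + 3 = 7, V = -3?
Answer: 1475 - 368*I*√255/5 ≈ 1475.0 - 1175.3*I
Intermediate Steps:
h = 4 (h = -3 + 7 = 4)
G(J, B) = J/5 (G(J, B) = J*(⅕) = J/5)
X(L, W) = -11 (X(L, W) = -2 + 3*(-3) = -2 - 9 = -11)
y = -32 + 8*I*√255/5 (y = -32 + 8*√((⅕)*4 - 11) = -32 + 8*√(⅘ - 11) = -32 + 8*√(-51/5) = -32 + 8*(I*√255/5) = -32 + 8*I*√255/5 ≈ -32.0 + 25.55*I)
-46*y - 1*(-3) = -46*(-32 + 8*I*√255/5) - 1*(-3) = (1472 - 368*I*√255/5) + 3 = 1475 - 368*I*√255/5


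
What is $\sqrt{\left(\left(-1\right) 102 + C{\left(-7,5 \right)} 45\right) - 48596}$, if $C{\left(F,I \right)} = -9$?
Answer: $i \sqrt{49103} \approx 221.59 i$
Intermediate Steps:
$\sqrt{\left(\left(-1\right) 102 + C{\left(-7,5 \right)} 45\right) - 48596} = \sqrt{\left(\left(-1\right) 102 - 405\right) - 48596} = \sqrt{\left(-102 - 405\right) - 48596} = \sqrt{-507 - 48596} = \sqrt{-49103} = i \sqrt{49103}$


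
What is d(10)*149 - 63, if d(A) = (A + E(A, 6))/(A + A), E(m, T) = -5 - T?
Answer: -1409/20 ≈ -70.450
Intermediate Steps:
d(A) = (-11 + A)/(2*A) (d(A) = (A + (-5 - 1*6))/(A + A) = (A + (-5 - 6))/((2*A)) = (A - 11)*(1/(2*A)) = (-11 + A)*(1/(2*A)) = (-11 + A)/(2*A))
d(10)*149 - 63 = ((1/2)*(-11 + 10)/10)*149 - 63 = ((1/2)*(1/10)*(-1))*149 - 63 = -1/20*149 - 63 = -149/20 - 63 = -1409/20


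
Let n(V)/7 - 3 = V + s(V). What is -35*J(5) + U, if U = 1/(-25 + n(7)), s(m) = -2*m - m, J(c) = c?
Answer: -17851/102 ≈ -175.01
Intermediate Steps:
s(m) = -3*m
n(V) = 21 - 14*V (n(V) = 21 + 7*(V - 3*V) = 21 + 7*(-2*V) = 21 - 14*V)
U = -1/102 (U = 1/(-25 + (21 - 14*7)) = 1/(-25 + (21 - 98)) = 1/(-25 - 77) = 1/(-102) = -1/102 ≈ -0.0098039)
-35*J(5) + U = -35*5 - 1/102 = -175 - 1/102 = -17851/102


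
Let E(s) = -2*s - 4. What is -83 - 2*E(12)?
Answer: -27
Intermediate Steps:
E(s) = -4 - 2*s
-83 - 2*E(12) = -83 - 2*(-4 - 2*12) = -83 - 2*(-4 - 24) = -83 - 2*(-28) = -83 + 56 = -27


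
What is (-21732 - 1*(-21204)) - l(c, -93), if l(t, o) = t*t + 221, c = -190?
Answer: -36849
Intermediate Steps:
l(t, o) = 221 + t**2 (l(t, o) = t**2 + 221 = 221 + t**2)
(-21732 - 1*(-21204)) - l(c, -93) = (-21732 - 1*(-21204)) - (221 + (-190)**2) = (-21732 + 21204) - (221 + 36100) = -528 - 1*36321 = -528 - 36321 = -36849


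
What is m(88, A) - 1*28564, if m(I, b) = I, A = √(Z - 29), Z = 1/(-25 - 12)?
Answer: -28476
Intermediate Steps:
Z = -1/37 (Z = 1/(-37) = -1/37 ≈ -0.027027)
A = I*√39738/37 (A = √(-1/37 - 29) = √(-1074/37) = I*√39738/37 ≈ 5.3877*I)
m(88, A) - 1*28564 = 88 - 1*28564 = 88 - 28564 = -28476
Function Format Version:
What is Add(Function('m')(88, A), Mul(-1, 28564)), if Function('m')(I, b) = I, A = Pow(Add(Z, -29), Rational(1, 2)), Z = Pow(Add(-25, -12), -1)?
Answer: -28476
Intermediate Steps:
Z = Rational(-1, 37) (Z = Pow(-37, -1) = Rational(-1, 37) ≈ -0.027027)
A = Mul(Rational(1, 37), I, Pow(39738, Rational(1, 2))) (A = Pow(Add(Rational(-1, 37), -29), Rational(1, 2)) = Pow(Rational(-1074, 37), Rational(1, 2)) = Mul(Rational(1, 37), I, Pow(39738, Rational(1, 2))) ≈ Mul(5.3877, I))
Add(Function('m')(88, A), Mul(-1, 28564)) = Add(88, Mul(-1, 28564)) = Add(88, -28564) = -28476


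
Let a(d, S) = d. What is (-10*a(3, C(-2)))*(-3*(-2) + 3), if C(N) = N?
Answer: -270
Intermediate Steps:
(-10*a(3, C(-2)))*(-3*(-2) + 3) = (-10*3)*(-3*(-2) + 3) = -30*(6 + 3) = -30*9 = -270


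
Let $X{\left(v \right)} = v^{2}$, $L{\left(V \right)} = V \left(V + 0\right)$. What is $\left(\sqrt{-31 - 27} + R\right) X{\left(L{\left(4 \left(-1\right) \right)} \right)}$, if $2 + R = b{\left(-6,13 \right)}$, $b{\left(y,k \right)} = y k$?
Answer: $-20480 + 256 i \sqrt{58} \approx -20480.0 + 1949.6 i$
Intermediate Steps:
$L{\left(V \right)} = V^{2}$ ($L{\left(V \right)} = V V = V^{2}$)
$b{\left(y,k \right)} = k y$
$R = -80$ ($R = -2 + 13 \left(-6\right) = -2 - 78 = -80$)
$\left(\sqrt{-31 - 27} + R\right) X{\left(L{\left(4 \left(-1\right) \right)} \right)} = \left(\sqrt{-31 - 27} - 80\right) \left(\left(4 \left(-1\right)\right)^{2}\right)^{2} = \left(\sqrt{-58} - 80\right) \left(\left(-4\right)^{2}\right)^{2} = \left(i \sqrt{58} - 80\right) 16^{2} = \left(-80 + i \sqrt{58}\right) 256 = -20480 + 256 i \sqrt{58}$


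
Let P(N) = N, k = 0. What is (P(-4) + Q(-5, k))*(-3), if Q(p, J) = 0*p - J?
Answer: 12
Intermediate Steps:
Q(p, J) = -J (Q(p, J) = 0 - J = -J)
(P(-4) + Q(-5, k))*(-3) = (-4 - 1*0)*(-3) = (-4 + 0)*(-3) = -4*(-3) = 12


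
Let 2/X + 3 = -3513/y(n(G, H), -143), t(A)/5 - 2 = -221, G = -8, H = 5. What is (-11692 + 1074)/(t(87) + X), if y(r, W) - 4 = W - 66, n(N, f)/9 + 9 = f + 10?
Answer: 7692741/793225 ≈ 9.6981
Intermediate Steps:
n(N, f) = 9 + 9*f (n(N, f) = -81 + 9*(f + 10) = -81 + 9*(10 + f) = -81 + (90 + 9*f) = 9 + 9*f)
y(r, W) = -62 + W (y(r, W) = 4 + (W - 66) = 4 + (-66 + W) = -62 + W)
t(A) = -1095 (t(A) = 10 + 5*(-221) = 10 - 1105 = -1095)
X = 205/1449 (X = 2/(-3 - 3513/(-62 - 143)) = 2/(-3 - 3513/(-205)) = 2/(-3 - 3513*(-1/205)) = 2/(-3 + 3513/205) = 2/(2898/205) = 2*(205/2898) = 205/1449 ≈ 0.14148)
(-11692 + 1074)/(t(87) + X) = (-11692 + 1074)/(-1095 + 205/1449) = -10618/(-1586450/1449) = -10618*(-1449/1586450) = 7692741/793225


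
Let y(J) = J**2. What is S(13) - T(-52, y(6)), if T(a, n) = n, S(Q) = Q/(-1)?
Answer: -49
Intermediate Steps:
S(Q) = -Q (S(Q) = Q*(-1) = -Q)
S(13) - T(-52, y(6)) = -1*13 - 1*6**2 = -13 - 1*36 = -13 - 36 = -49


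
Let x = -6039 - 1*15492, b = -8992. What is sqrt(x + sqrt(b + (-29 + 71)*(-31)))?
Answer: sqrt(-21531 + I*sqrt(10294)) ≈ 0.3457 + 146.73*I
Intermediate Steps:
x = -21531 (x = -6039 - 15492 = -21531)
sqrt(x + sqrt(b + (-29 + 71)*(-31))) = sqrt(-21531 + sqrt(-8992 + (-29 + 71)*(-31))) = sqrt(-21531 + sqrt(-8992 + 42*(-31))) = sqrt(-21531 + sqrt(-8992 - 1302)) = sqrt(-21531 + sqrt(-10294)) = sqrt(-21531 + I*sqrt(10294))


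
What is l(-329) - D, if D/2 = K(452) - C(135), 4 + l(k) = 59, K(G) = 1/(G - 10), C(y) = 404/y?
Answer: 1819358/29835 ≈ 60.981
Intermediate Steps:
K(G) = 1/(-10 + G)
l(k) = 55 (l(k) = -4 + 59 = 55)
D = -178433/29835 (D = 2*(1/(-10 + 452) - 404/135) = 2*(1/442 - 404/135) = 2*(-178433/59670) = -178433/29835 ≈ -5.9807)
l(-329) - D = 55 - 1*(-178433/29835) = 55 + 178433/29835 = 1819358/29835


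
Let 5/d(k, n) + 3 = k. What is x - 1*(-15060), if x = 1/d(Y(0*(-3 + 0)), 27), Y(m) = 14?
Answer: 75311/5 ≈ 15062.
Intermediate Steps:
d(k, n) = 5/(-3 + k)
x = 11/5 (x = 1/(5/(-3 + 14)) = 1/(5/11) = 11/5 ≈ 2.2000)
x - 1*(-15060) = 11/5 - 1*(-15060) = 11/5 + 15060 = 75311/5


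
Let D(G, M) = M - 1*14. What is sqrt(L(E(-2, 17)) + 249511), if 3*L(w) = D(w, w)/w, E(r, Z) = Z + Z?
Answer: sqrt(648978621)/51 ≈ 499.51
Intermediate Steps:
E(r, Z) = 2*Z
D(G, M) = -14 + M (D(G, M) = M - 14 = -14 + M)
L(w) = (-14 + w)/(3*w) (L(w) = ((-14 + w)/w)/3 = (-14 + w)/(3*w))
sqrt(L(E(-2, 17)) + 249511) = sqrt((-14 + 2*17)/(3*((2*17))) + 249511) = sqrt((1/3)*(-14 + 34)/34 + 249511) = sqrt((1/3)*(1/34)*20 + 249511) = sqrt(10/51 + 249511) = sqrt(12725071/51) = sqrt(648978621)/51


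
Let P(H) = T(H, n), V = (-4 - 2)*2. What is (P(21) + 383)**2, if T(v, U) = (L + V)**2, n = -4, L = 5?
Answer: 186624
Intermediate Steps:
V = -12 (V = -6*2 = -12)
T(v, U) = 49 (T(v, U) = (5 - 12)**2 = (-7)**2 = 49)
P(H) = 49
(P(21) + 383)**2 = (49 + 383)**2 = 432**2 = 186624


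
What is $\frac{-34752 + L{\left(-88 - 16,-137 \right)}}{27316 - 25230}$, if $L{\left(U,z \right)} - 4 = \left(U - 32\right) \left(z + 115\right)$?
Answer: $- \frac{15878}{1043} \approx -15.223$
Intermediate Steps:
$L{\left(U,z \right)} = 4 + \left(-32 + U\right) \left(115 + z\right)$ ($L{\left(U,z \right)} = 4 + \left(U - 32\right) \left(z + 115\right) = 4 + \left(-32 + U\right) \left(115 + z\right)$)
$\frac{-34752 + L{\left(-88 - 16,-137 \right)}}{27316 - 25230} = \frac{-34752 + \left(-3676 - -4384 + 115 \left(-88 - 16\right) + \left(-88 - 16\right) \left(-137\right)\right)}{27316 - 25230} = \frac{-34752 + \left(-3676 + 4384 + 115 \left(-104\right) - -14248\right)}{2086} = \left(-34752 + \left(-3676 + 4384 - 11960 + 14248\right)\right) \frac{1}{2086} = \left(-34752 + 2996\right) \frac{1}{2086} = \left(-31756\right) \frac{1}{2086} = - \frac{15878}{1043}$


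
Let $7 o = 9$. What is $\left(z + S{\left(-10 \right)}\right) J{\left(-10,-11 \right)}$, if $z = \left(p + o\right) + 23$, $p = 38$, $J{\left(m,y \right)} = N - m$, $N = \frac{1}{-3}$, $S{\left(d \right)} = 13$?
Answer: $\frac{15283}{21} \approx 727.76$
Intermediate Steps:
$o = \frac{9}{7}$ ($o = \frac{1}{7} \cdot 9 = \frac{9}{7} \approx 1.2857$)
$N = - \frac{1}{3} \approx -0.33333$
$J{\left(m,y \right)} = - \frac{1}{3} - m$
$z = \frac{436}{7}$ ($z = \left(38 + \frac{9}{7}\right) + 23 = \frac{275}{7} + 23 = \frac{436}{7} \approx 62.286$)
$\left(z + S{\left(-10 \right)}\right) J{\left(-10,-11 \right)} = \left(\frac{436}{7} + 13\right) \left(- \frac{1}{3} - -10\right) = \frac{527 \left(- \frac{1}{3} + 10\right)}{7} = \frac{527}{7} \cdot \frac{29}{3} = \frac{15283}{21}$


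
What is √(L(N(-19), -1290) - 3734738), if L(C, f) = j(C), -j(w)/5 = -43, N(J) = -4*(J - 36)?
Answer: 3*I*√414947 ≈ 1932.5*I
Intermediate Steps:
N(J) = 144 - 4*J (N(J) = -4*(-36 + J) = 144 - 4*J)
j(w) = 215 (j(w) = -5*(-43) = 215)
L(C, f) = 215
√(L(N(-19), -1290) - 3734738) = √(215 - 3734738) = √(-3734523) = 3*I*√414947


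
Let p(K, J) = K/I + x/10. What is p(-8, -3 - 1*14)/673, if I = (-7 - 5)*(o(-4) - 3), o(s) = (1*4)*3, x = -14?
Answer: -179/90855 ≈ -0.0019702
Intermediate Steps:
o(s) = 12 (o(s) = 4*3 = 12)
I = -108 (I = (-7 - 5)*(12 - 3) = -12*9 = -108)
p(K, J) = -7/5 - K/108 (p(K, J) = K/(-108) - 14/10 = K*(-1/108) - 14*⅒ = -K/108 - 7/5 = -7/5 - K/108)
p(-8, -3 - 1*14)/673 = (-7/5 - 1/108*(-8))/673 = (-7/5 + 2/27)*(1/673) = -179/135*1/673 = -179/90855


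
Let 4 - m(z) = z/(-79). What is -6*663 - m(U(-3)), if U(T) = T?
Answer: -314575/79 ≈ -3982.0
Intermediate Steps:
m(z) = 4 + z/79 (m(z) = 4 - z/(-79) = 4 - z*(-1)/79 = 4 - (-1)*z/79 = 4 + z/79)
-6*663 - m(U(-3)) = -6*663 - (4 + (1/79)*(-3)) = -3978 - (4 - 3/79) = -3978 - 1*313/79 = -3978 - 313/79 = -314575/79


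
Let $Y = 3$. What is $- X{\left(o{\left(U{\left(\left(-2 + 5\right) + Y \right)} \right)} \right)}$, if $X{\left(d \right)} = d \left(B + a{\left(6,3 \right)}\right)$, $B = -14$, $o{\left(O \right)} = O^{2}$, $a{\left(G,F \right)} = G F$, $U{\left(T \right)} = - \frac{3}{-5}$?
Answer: $- \frac{36}{25} \approx -1.44$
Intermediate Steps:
$U{\left(T \right)} = \frac{3}{5}$ ($U{\left(T \right)} = \left(-3\right) \left(- \frac{1}{5}\right) = \frac{3}{5}$)
$a{\left(G,F \right)} = F G$
$X{\left(d \right)} = 4 d$ ($X{\left(d \right)} = d \left(-14 + 3 \cdot 6\right) = d \left(-14 + 18\right) = d 4 = 4 d$)
$- X{\left(o{\left(U{\left(\left(-2 + 5\right) + Y \right)} \right)} \right)} = - 4 \left(\frac{3}{5}\right)^{2} = - \frac{4 \cdot 9}{25} = \left(-1\right) \frac{36}{25} = - \frac{36}{25}$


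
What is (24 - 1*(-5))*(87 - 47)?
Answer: 1160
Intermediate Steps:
(24 - 1*(-5))*(87 - 47) = (24 + 5)*40 = 29*40 = 1160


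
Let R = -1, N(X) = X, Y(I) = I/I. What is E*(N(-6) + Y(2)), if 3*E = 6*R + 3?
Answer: 5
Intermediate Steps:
Y(I) = 1
E = -1 (E = (6*(-1) + 3)/3 = (-6 + 3)/3 = (1/3)*(-3) = -1)
E*(N(-6) + Y(2)) = -(-6 + 1) = -1*(-5) = 5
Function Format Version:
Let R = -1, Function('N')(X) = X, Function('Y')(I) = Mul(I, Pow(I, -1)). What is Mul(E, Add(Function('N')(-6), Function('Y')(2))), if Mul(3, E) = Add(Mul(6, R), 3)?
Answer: 5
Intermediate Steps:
Function('Y')(I) = 1
E = -1 (E = Mul(Rational(1, 3), Add(Mul(6, -1), 3)) = Mul(Rational(1, 3), Add(-6, 3)) = Mul(Rational(1, 3), -3) = -1)
Mul(E, Add(Function('N')(-6), Function('Y')(2))) = Mul(-1, Add(-6, 1)) = Mul(-1, -5) = 5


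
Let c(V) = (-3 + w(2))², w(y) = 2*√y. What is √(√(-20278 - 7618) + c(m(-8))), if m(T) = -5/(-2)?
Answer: √(17 - 12*√2 + 2*I*√6974) ≈ 9.1392 + 9.1376*I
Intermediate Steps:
m(T) = 5/2 (m(T) = -5*(-½) = 5/2)
c(V) = (-3 + 2*√2)²
√(√(-20278 - 7618) + c(m(-8))) = √(√(-20278 - 7618) + (17 - 12*√2)) = √(√(-27896) + (17 - 12*√2)) = √(2*I*√6974 + (17 - 12*√2)) = √(17 - 12*√2 + 2*I*√6974)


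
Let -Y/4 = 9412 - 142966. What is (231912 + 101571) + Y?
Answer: 867699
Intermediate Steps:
Y = 534216 (Y = -4*(9412 - 142966) = -4*(-133554) = 534216)
(231912 + 101571) + Y = (231912 + 101571) + 534216 = 333483 + 534216 = 867699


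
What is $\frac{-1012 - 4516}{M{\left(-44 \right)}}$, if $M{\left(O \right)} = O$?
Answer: $\frac{1382}{11} \approx 125.64$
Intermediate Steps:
$\frac{-1012 - 4516}{M{\left(-44 \right)}} = \frac{-1012 - 4516}{-44} = \left(-5528\right) \left(- \frac{1}{44}\right) = \frac{1382}{11}$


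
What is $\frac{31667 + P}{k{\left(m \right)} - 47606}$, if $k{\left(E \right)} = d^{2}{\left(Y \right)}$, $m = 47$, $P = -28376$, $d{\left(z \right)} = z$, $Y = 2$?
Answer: $- \frac{3291}{47602} \approx -0.069136$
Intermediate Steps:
$k{\left(E \right)} = 4$ ($k{\left(E \right)} = 2^{2} = 4$)
$\frac{31667 + P}{k{\left(m \right)} - 47606} = \frac{31667 - 28376}{4 - 47606} = \frac{3291}{-47602} = 3291 \left(- \frac{1}{47602}\right) = - \frac{3291}{47602}$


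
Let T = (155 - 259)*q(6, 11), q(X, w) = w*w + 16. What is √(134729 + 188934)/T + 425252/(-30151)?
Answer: -425252/30151 - √323663/14248 ≈ -14.144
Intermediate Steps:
q(X, w) = 16 + w² (q(X, w) = w² + 16 = 16 + w²)
T = -14248 (T = (155 - 259)*(16 + 11²) = -104*(16 + 121) = -104*137 = -14248)
√(134729 + 188934)/T + 425252/(-30151) = √(134729 + 188934)/(-14248) + 425252/(-30151) = √323663*(-1/14248) + 425252*(-1/30151) = -√323663/14248 - 425252/30151 = -425252/30151 - √323663/14248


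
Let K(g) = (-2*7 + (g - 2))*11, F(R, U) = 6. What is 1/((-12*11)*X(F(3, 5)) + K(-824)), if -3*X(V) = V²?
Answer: -1/7656 ≈ -0.00013062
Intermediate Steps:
K(g) = -176 + 11*g (K(g) = (-14 + (-2 + g))*11 = (-16 + g)*11 = -176 + 11*g)
X(V) = -V²/3
1/((-12*11)*X(F(3, 5)) + K(-824)) = 1/((-12*11)*(-⅓*6²) + (-176 + 11*(-824))) = 1/(-(-44)*36 + (-176 - 9064)) = 1/(-132*(-12) - 9240) = 1/(1584 - 9240) = 1/(-7656) = -1/7656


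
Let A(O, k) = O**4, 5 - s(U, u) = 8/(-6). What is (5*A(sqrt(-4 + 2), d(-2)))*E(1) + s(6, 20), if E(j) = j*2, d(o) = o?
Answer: 139/3 ≈ 46.333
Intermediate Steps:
E(j) = 2*j
s(U, u) = 19/3 (s(U, u) = 5 - 8/(-6) = 5 - 8*(-1)/6 = 5 - 1*(-4/3) = 5 + 4/3 = 19/3)
(5*A(sqrt(-4 + 2), d(-2)))*E(1) + s(6, 20) = (5*(sqrt(-4 + 2))**4)*(2*1) + 19/3 = (5*(sqrt(-2))**4)*2 + 19/3 = (5*(I*sqrt(2))**4)*2 + 19/3 = (5*4)*2 + 19/3 = 20*2 + 19/3 = 40 + 19/3 = 139/3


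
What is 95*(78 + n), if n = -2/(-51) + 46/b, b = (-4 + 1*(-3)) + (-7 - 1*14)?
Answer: 5181965/714 ≈ 7257.7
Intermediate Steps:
b = -28 (b = (-4 - 3) + (-7 - 14) = -7 - 21 = -28)
n = -1145/714 (n = -2/(-51) + 46/(-28) = -2*(-1/51) + 46*(-1/28) = 2/51 - 23/14 = -1145/714 ≈ -1.6036)
95*(78 + n) = 95*(78 - 1145/714) = 95*(54547/714) = 5181965/714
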